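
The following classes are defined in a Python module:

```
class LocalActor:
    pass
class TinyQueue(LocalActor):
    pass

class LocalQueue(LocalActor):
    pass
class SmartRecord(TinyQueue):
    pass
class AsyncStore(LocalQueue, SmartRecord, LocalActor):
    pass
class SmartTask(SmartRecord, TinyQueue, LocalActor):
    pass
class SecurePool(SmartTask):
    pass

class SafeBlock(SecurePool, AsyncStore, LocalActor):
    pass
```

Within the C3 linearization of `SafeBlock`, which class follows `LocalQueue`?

SmartRecord

L[SafeBlock] = SafeBlock + merge(L[SecurePool], L[AsyncStore], L[LocalActor], [SecurePool AsyncStore LocalActor])
  take SecurePool:  [SecurePool SmartTask SmartRecord TinyQueue LocalActor object] + [AsyncStore LocalQueue SmartRecord TinyQueue LocalActor object] + [LocalActor object] + [SecurePool AsyncStore LocalActor]
  take SmartTask:  [SmartTask SmartRecord TinyQueue LocalActor object] + [AsyncStore LocalQueue SmartRecord TinyQueue LocalActor object] + [LocalActor object] + [AsyncStore LocalActor]
  take AsyncStore:  [SmartRecord TinyQueue LocalActor object] + [AsyncStore LocalQueue SmartRecord TinyQueue LocalActor object] + [LocalActor object] + [AsyncStore LocalActor]
  take LocalQueue:  [SmartRecord TinyQueue LocalActor object] + [LocalQueue SmartRecord TinyQueue LocalActor object] + [LocalActor object] + [LocalActor]
  take SmartRecord:  [SmartRecord TinyQueue LocalActor object] + [SmartRecord TinyQueue LocalActor object] + [LocalActor object] + [LocalActor]
  take TinyQueue:  [TinyQueue LocalActor object] + [TinyQueue LocalActor object] + [LocalActor object] + [LocalActor]
  take LocalActor:  [LocalActor object] + [LocalActor object] + [LocalActor object] + [LocalActor]
  take object:  [object] + [object] + [object]
MRO: SafeBlock SecurePool SmartTask AsyncStore LocalQueue SmartRecord TinyQueue LocalActor object
LocalQueue is at position 4; next is SmartRecord.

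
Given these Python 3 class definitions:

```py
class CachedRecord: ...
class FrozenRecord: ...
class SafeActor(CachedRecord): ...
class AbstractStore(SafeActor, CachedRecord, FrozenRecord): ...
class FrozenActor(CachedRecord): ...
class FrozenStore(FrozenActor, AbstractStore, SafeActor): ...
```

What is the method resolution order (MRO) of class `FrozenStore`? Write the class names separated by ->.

FrozenStore -> FrozenActor -> AbstractStore -> SafeActor -> CachedRecord -> FrozenRecord -> object

L[FrozenStore] = FrozenStore + merge(L[FrozenActor], L[AbstractStore], L[SafeActor], [FrozenActor AbstractStore SafeActor])
  take FrozenActor:  [FrozenActor CachedRecord object] + [AbstractStore SafeActor CachedRecord FrozenRecord object] + [SafeActor CachedRecord object] + [FrozenActor AbstractStore SafeActor]
  take AbstractStore:  [CachedRecord object] + [AbstractStore SafeActor CachedRecord FrozenRecord object] + [SafeActor CachedRecord object] + [AbstractStore SafeActor]
  take SafeActor:  [CachedRecord object] + [SafeActor CachedRecord FrozenRecord object] + [SafeActor CachedRecord object] + [SafeActor]
  take CachedRecord:  [CachedRecord object] + [CachedRecord FrozenRecord object] + [CachedRecord object]
  take FrozenRecord:  [object] + [FrozenRecord object] + [object]
  take object:  [object] + [object] + [object]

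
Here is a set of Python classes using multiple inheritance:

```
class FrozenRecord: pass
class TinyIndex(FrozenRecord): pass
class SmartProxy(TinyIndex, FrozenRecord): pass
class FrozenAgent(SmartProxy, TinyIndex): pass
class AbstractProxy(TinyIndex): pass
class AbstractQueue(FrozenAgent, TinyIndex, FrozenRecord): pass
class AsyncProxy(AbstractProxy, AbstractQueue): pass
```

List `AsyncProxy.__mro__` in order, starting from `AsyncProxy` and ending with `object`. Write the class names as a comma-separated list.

AsyncProxy, AbstractProxy, AbstractQueue, FrozenAgent, SmartProxy, TinyIndex, FrozenRecord, object

L[AsyncProxy] = AsyncProxy + merge(L[AbstractProxy], L[AbstractQueue], [AbstractProxy AbstractQueue])
  take AbstractProxy:  [AbstractProxy TinyIndex FrozenRecord object] + [AbstractQueue FrozenAgent SmartProxy TinyIndex FrozenRecord object] + [AbstractProxy AbstractQueue]
  take AbstractQueue:  [TinyIndex FrozenRecord object] + [AbstractQueue FrozenAgent SmartProxy TinyIndex FrozenRecord object] + [AbstractQueue]
  take FrozenAgent:  [TinyIndex FrozenRecord object] + [FrozenAgent SmartProxy TinyIndex FrozenRecord object]
  take SmartProxy:  [TinyIndex FrozenRecord object] + [SmartProxy TinyIndex FrozenRecord object]
  take TinyIndex:  [TinyIndex FrozenRecord object] + [TinyIndex FrozenRecord object]
  take FrozenRecord:  [FrozenRecord object] + [FrozenRecord object]
  take object:  [object] + [object]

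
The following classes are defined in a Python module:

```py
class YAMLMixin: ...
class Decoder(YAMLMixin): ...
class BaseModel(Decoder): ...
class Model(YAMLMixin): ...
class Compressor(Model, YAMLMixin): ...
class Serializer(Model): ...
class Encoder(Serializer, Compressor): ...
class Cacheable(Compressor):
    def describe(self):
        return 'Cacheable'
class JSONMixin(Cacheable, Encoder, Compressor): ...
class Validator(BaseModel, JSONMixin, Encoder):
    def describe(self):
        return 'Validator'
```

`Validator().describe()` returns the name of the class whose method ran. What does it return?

L[Validator] = Validator + merge(L[BaseModel], L[JSONMixin], L[Encoder], [BaseModel JSONMixin Encoder])
  take BaseModel:  [BaseModel Decoder YAMLMixin object] + [JSONMixin Cacheable Encoder Serializer Compressor Model YAMLMixin object] + [Encoder Serializer Compressor Model YAMLMixin object] + [BaseModel JSONMixin Encoder]
  take Decoder:  [Decoder YAMLMixin object] + [JSONMixin Cacheable Encoder Serializer Compressor Model YAMLMixin object] + [Encoder Serializer Compressor Model YAMLMixin object] + [JSONMixin Encoder]
  take JSONMixin:  [YAMLMixin object] + [JSONMixin Cacheable Encoder Serializer Compressor Model YAMLMixin object] + [Encoder Serializer Compressor Model YAMLMixin object] + [JSONMixin Encoder]
  take Cacheable:  [YAMLMixin object] + [Cacheable Encoder Serializer Compressor Model YAMLMixin object] + [Encoder Serializer Compressor Model YAMLMixin object] + [Encoder]
  take Encoder:  [YAMLMixin object] + [Encoder Serializer Compressor Model YAMLMixin object] + [Encoder Serializer Compressor Model YAMLMixin object] + [Encoder]
  take Serializer:  [YAMLMixin object] + [Serializer Compressor Model YAMLMixin object] + [Serializer Compressor Model YAMLMixin object]
  take Compressor:  [YAMLMixin object] + [Compressor Model YAMLMixin object] + [Compressor Model YAMLMixin object]
  take Model:  [YAMLMixin object] + [Model YAMLMixin object] + [Model YAMLMixin object]
  take YAMLMixin:  [YAMLMixin object] + [YAMLMixin object] + [YAMLMixin object]
  take object:  [object] + [object] + [object]
MRO: Validator BaseModel Decoder JSONMixin Cacheable Encoder Serializer Compressor Model YAMLMixin object
describe is defined in: Cacheable, Validator. First along the MRO is Validator.

Validator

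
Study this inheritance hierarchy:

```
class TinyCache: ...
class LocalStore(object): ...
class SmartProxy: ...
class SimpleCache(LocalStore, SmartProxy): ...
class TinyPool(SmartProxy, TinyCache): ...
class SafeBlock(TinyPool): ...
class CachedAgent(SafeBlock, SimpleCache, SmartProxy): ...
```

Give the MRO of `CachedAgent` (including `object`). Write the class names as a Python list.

[CachedAgent, SafeBlock, TinyPool, SimpleCache, LocalStore, SmartProxy, TinyCache, object]

L[CachedAgent] = CachedAgent + merge(L[SafeBlock], L[SimpleCache], L[SmartProxy], [SafeBlock SimpleCache SmartProxy])
  take SafeBlock:  [SafeBlock TinyPool SmartProxy TinyCache object] + [SimpleCache LocalStore SmartProxy object] + [SmartProxy object] + [SafeBlock SimpleCache SmartProxy]
  take TinyPool:  [TinyPool SmartProxy TinyCache object] + [SimpleCache LocalStore SmartProxy object] + [SmartProxy object] + [SimpleCache SmartProxy]
  take SimpleCache:  [SmartProxy TinyCache object] + [SimpleCache LocalStore SmartProxy object] + [SmartProxy object] + [SimpleCache SmartProxy]
  take LocalStore:  [SmartProxy TinyCache object] + [LocalStore SmartProxy object] + [SmartProxy object] + [SmartProxy]
  take SmartProxy:  [SmartProxy TinyCache object] + [SmartProxy object] + [SmartProxy object] + [SmartProxy]
  take TinyCache:  [TinyCache object] + [object] + [object]
  take object:  [object] + [object] + [object]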